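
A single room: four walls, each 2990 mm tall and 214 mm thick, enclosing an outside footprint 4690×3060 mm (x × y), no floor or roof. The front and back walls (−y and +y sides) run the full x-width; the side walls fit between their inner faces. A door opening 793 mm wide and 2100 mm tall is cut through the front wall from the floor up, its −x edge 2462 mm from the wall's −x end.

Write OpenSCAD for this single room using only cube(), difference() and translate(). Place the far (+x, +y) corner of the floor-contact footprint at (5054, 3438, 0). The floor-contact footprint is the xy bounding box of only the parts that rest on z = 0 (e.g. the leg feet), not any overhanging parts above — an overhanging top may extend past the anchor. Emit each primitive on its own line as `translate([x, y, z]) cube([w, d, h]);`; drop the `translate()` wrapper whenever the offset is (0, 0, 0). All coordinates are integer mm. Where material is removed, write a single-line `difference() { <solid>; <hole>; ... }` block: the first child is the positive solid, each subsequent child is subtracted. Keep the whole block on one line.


difference() { translate([364, 378, 0]) cube([4690, 214, 2990]); translate([2826, 378, 0]) cube([793, 214, 2100]); }
translate([364, 3224, 0]) cube([4690, 214, 2990]);
translate([364, 592, 0]) cube([214, 2632, 2990]);
translate([4840, 592, 0]) cube([214, 2632, 2990]);


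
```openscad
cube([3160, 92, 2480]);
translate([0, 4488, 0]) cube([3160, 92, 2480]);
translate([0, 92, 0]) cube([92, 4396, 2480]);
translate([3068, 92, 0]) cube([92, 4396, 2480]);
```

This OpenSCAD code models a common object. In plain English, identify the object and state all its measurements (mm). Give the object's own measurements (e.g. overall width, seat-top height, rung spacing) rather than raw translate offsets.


The wall frame of a small rectangular building: four walls, each 2480 mm tall and 92 mm thick, enclosing a footprint 3160 mm (x) by 4580 mm (y) outside-to-outside, with no floor or roof. The front and back walls (the −y and +y sides) span the full width; the two side walls fit between them.


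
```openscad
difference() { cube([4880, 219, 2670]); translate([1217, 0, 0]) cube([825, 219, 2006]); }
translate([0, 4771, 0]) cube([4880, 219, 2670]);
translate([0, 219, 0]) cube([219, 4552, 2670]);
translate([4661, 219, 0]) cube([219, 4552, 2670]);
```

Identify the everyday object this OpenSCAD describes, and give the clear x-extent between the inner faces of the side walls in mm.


A single room. The interior width is 4442 mm.

Four walls enclosing a rectangle with a door in the front wall — a room. Outside width 4880 minus two 219 mm walls gives 4442 mm.


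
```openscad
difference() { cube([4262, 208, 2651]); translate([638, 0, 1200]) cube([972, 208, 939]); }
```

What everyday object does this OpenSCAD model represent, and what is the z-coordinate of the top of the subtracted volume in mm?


A wall with a window opening. The window head height is 2139 mm.

A wall with a rectangular opening subtracted — a window. Sill at z = 1200, opening 939 mm tall, so the head is at 1200 + 939 = 2139 mm.


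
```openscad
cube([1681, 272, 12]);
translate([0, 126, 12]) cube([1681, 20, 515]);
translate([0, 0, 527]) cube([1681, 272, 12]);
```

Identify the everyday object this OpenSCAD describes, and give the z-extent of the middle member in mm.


An I-beam. The web height is 515 mm.

Two wide flanges with a thin centred web — an I-beam. Overall 539 mm minus two 12 mm flanges gives a web of 539 − 2·12 = 515 mm.


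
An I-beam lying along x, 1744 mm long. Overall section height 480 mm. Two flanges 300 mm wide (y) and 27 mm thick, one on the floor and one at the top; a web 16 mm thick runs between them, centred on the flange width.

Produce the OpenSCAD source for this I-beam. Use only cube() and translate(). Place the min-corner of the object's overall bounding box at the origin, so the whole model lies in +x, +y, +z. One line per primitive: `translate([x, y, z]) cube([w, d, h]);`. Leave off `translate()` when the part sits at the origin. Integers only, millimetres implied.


cube([1744, 300, 27]);
translate([0, 142, 27]) cube([1744, 16, 426]);
translate([0, 0, 453]) cube([1744, 300, 27]);


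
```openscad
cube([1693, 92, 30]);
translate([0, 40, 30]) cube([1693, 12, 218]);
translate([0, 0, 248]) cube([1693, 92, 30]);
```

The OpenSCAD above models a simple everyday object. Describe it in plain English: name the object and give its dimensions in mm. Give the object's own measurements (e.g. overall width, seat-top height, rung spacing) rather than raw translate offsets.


An I-beam lying along x, 1693 mm long. Overall section height 278 mm. Two flanges 92 mm wide (y) and 30 mm thick, one on the floor and one at the top; a web 12 mm thick runs between them, centred on the flange width.


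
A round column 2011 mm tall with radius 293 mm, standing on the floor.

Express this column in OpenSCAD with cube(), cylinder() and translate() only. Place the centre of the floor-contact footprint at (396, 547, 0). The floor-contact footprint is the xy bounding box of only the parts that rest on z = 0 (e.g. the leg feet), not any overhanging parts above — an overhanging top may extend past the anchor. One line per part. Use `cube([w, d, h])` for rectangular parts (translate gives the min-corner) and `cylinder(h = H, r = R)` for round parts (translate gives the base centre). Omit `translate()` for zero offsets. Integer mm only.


translate([396, 547, 0]) cylinder(h = 2011, r = 293);


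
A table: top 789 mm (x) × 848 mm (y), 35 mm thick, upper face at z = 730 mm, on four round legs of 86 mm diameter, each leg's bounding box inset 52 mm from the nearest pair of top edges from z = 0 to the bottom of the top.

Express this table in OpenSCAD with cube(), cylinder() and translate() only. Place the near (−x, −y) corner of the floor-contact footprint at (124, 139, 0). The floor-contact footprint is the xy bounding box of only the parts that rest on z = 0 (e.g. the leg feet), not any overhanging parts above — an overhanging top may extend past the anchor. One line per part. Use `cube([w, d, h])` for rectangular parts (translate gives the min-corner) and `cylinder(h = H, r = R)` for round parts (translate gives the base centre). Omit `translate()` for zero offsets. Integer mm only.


// leg_h = 730 - 35 = 695
translate([72, 87, 695]) cube([789, 848, 35]);
translate([167, 182, 0]) cylinder(h = 695, r = 43);
translate([766, 182, 0]) cylinder(h = 695, r = 43);
translate([167, 840, 0]) cylinder(h = 695, r = 43);
translate([766, 840, 0]) cylinder(h = 695, r = 43);


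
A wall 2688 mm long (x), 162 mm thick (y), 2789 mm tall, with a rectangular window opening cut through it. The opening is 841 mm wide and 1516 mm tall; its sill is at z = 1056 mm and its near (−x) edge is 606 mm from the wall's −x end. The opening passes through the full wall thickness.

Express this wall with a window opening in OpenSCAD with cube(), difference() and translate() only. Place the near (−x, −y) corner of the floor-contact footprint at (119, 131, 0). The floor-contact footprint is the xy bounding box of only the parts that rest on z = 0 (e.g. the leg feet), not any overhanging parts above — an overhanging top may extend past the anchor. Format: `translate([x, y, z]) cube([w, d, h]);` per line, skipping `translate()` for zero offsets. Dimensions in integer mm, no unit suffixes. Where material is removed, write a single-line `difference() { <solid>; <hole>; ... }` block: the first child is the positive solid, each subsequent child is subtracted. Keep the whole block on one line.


difference() { translate([119, 131, 0]) cube([2688, 162, 2789]); translate([725, 131, 1056]) cube([841, 162, 1516]); }


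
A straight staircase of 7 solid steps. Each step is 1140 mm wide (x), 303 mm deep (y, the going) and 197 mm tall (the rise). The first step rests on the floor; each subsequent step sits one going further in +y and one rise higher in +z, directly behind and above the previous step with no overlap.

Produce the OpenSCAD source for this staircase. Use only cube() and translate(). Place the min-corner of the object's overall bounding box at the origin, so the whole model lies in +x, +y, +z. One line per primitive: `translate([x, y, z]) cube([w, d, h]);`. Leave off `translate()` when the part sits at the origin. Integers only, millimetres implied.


cube([1140, 303, 197]);
translate([0, 303, 197]) cube([1140, 303, 197]);
translate([0, 606, 394]) cube([1140, 303, 197]);
translate([0, 909, 591]) cube([1140, 303, 197]);
translate([0, 1212, 788]) cube([1140, 303, 197]);
translate([0, 1515, 985]) cube([1140, 303, 197]);
translate([0, 1818, 1182]) cube([1140, 303, 197]);


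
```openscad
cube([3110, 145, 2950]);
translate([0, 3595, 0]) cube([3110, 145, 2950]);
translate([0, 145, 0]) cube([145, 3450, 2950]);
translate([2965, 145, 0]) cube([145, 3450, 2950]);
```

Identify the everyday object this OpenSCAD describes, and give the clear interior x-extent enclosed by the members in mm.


A house (or room) frame. The interior width is 2820 mm.

Four 2950 mm walls enclosing a rectangle with no floor or roof — a room or house frame. Outside width is 3110 mm and wall thickness is 145 mm, so the interior width is 3110 − 2 × 145 = 2820 mm.


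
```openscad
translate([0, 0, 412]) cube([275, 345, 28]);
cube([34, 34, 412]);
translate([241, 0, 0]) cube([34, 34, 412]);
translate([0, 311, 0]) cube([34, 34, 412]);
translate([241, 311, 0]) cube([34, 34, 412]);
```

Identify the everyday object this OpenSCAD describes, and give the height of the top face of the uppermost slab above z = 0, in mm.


A stool. The seat height is 440 mm.

A 275×345×28 slab at z = 412 on four corner posts — a stool. The seat top is 412 + 28 = 440 mm.


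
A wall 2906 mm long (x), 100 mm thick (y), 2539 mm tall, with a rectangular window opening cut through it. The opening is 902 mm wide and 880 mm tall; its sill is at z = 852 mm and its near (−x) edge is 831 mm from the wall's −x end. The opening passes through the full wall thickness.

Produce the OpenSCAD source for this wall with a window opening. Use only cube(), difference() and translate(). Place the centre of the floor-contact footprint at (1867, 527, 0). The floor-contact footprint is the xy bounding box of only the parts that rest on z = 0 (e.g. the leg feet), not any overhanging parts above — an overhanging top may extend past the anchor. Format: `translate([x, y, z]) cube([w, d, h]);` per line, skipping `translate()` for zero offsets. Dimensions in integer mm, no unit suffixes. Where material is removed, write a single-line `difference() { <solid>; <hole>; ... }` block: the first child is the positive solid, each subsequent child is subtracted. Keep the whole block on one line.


difference() { translate([414, 477, 0]) cube([2906, 100, 2539]); translate([1245, 477, 852]) cube([902, 100, 880]); }


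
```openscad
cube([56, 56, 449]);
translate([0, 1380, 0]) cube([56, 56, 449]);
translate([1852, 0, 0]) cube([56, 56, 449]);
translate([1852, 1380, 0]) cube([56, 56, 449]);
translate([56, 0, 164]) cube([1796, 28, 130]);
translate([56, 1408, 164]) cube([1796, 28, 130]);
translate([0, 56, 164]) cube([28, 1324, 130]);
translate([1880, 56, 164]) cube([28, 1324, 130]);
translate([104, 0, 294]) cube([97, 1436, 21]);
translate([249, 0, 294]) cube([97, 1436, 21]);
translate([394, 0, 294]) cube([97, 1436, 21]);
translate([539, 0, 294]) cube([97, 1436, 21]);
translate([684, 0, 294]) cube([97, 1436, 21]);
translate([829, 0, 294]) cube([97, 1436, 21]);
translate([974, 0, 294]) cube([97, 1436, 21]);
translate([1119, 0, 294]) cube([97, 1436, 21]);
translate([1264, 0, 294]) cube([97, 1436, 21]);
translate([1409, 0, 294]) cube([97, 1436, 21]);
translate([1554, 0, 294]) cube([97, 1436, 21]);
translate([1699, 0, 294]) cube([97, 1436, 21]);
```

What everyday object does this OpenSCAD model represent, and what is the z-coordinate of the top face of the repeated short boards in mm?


A bed frame. The slat-top height is 315 mm.

Four posts, four rails, and a row of slats — a bed frame. Slats sit on the rails at z = 164 + 130 = 294; with slat thickness 21, the top is 315 mm.


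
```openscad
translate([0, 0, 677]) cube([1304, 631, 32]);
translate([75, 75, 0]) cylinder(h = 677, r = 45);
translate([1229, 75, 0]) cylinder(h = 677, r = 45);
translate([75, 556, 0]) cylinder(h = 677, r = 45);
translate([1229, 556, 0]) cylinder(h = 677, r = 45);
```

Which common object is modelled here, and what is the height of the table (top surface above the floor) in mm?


A table. The table height is 709 mm.

A 1304×631×32 slab sits at z = 677 on four Ø90 mm round legs — a table. The top surface is at 677 + 32 = 709 mm.


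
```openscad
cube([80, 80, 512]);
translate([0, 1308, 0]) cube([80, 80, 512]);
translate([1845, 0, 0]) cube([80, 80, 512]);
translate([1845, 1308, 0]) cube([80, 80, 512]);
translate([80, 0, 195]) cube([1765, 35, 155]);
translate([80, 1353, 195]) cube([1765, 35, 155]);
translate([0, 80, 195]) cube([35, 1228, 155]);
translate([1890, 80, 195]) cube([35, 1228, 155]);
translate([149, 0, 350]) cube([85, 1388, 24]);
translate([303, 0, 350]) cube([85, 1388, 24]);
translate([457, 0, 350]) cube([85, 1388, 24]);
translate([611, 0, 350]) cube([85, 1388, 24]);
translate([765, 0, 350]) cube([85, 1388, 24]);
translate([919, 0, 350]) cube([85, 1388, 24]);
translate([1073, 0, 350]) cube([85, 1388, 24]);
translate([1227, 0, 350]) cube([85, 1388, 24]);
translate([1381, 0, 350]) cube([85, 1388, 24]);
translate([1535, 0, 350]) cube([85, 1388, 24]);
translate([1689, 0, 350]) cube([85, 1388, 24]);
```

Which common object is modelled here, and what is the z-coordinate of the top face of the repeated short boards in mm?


A bed frame. The slat-top height is 374 mm.

Four posts, four rails, and a row of slats — a bed frame. Slats sit on the rails at z = 195 + 155 = 350; with slat thickness 24, the top is 374 mm.


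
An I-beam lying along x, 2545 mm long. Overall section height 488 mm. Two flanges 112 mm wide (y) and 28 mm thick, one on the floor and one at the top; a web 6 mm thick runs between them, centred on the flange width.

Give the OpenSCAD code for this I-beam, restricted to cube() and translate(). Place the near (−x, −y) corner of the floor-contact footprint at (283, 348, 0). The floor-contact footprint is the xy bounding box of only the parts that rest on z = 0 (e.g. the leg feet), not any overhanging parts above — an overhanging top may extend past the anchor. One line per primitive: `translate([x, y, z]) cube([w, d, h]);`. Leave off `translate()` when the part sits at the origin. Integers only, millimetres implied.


translate([283, 348, 0]) cube([2545, 112, 28]);
translate([283, 401, 28]) cube([2545, 6, 432]);
translate([283, 348, 460]) cube([2545, 112, 28]);


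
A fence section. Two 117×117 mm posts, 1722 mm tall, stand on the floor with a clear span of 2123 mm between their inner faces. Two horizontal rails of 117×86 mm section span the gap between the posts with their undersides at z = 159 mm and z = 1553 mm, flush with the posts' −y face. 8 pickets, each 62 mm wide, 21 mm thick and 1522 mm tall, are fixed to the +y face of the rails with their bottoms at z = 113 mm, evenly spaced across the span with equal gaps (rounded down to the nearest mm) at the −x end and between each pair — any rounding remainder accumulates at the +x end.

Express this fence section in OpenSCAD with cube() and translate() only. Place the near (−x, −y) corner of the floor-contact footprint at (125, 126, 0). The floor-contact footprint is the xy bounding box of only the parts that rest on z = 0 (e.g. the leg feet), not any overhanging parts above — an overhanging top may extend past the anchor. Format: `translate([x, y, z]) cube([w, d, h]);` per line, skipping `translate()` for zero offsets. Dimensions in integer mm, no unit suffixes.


translate([125, 126, 0]) cube([117, 117, 1722]);
translate([2365, 126, 0]) cube([117, 117, 1722]);
translate([242, 126, 159]) cube([2123, 117, 86]);
translate([242, 126, 1553]) cube([2123, 117, 86]);
translate([422, 243, 113]) cube([62, 21, 1522]);
translate([664, 243, 113]) cube([62, 21, 1522]);
translate([906, 243, 113]) cube([62, 21, 1522]);
translate([1148, 243, 113]) cube([62, 21, 1522]);
translate([1390, 243, 113]) cube([62, 21, 1522]);
translate([1632, 243, 113]) cube([62, 21, 1522]);
translate([1874, 243, 113]) cube([62, 21, 1522]);
translate([2116, 243, 113]) cube([62, 21, 1522]);


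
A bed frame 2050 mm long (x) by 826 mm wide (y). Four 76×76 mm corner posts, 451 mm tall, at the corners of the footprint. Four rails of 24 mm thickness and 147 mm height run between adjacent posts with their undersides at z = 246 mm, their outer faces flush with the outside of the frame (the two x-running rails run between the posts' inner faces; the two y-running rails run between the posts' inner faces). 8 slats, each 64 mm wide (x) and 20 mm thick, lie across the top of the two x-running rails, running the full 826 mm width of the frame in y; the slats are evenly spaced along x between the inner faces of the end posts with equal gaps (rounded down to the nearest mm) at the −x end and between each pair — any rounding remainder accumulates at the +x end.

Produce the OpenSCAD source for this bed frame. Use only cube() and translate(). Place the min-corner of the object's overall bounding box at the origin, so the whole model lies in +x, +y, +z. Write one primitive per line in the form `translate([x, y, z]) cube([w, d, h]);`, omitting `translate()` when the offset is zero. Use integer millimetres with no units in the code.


// slat z = rail_z + rail_h = 246 + 147 = 393
// slat gap = ⌊(1898 − 8·64) / 9⌋ = 154
cube([76, 76, 451]);
translate([0, 750, 0]) cube([76, 76, 451]);
translate([1974, 0, 0]) cube([76, 76, 451]);
translate([1974, 750, 0]) cube([76, 76, 451]);
translate([76, 0, 246]) cube([1898, 24, 147]);
translate([76, 802, 246]) cube([1898, 24, 147]);
translate([0, 76, 246]) cube([24, 674, 147]);
translate([2026, 76, 246]) cube([24, 674, 147]);
translate([230, 0, 393]) cube([64, 826, 20]);
translate([448, 0, 393]) cube([64, 826, 20]);
translate([666, 0, 393]) cube([64, 826, 20]);
translate([884, 0, 393]) cube([64, 826, 20]);
translate([1102, 0, 393]) cube([64, 826, 20]);
translate([1320, 0, 393]) cube([64, 826, 20]);
translate([1538, 0, 393]) cube([64, 826, 20]);
translate([1756, 0, 393]) cube([64, 826, 20]);


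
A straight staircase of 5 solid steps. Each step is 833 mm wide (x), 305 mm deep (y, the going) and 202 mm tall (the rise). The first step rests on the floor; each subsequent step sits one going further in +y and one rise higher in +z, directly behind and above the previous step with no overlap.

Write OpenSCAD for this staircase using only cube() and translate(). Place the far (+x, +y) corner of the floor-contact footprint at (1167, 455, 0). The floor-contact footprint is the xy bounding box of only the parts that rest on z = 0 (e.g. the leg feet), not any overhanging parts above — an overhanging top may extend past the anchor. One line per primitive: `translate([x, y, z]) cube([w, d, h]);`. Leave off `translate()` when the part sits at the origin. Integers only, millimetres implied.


translate([334, 150, 0]) cube([833, 305, 202]);
translate([334, 455, 202]) cube([833, 305, 202]);
translate([334, 760, 404]) cube([833, 305, 202]);
translate([334, 1065, 606]) cube([833, 305, 202]);
translate([334, 1370, 808]) cube([833, 305, 202]);


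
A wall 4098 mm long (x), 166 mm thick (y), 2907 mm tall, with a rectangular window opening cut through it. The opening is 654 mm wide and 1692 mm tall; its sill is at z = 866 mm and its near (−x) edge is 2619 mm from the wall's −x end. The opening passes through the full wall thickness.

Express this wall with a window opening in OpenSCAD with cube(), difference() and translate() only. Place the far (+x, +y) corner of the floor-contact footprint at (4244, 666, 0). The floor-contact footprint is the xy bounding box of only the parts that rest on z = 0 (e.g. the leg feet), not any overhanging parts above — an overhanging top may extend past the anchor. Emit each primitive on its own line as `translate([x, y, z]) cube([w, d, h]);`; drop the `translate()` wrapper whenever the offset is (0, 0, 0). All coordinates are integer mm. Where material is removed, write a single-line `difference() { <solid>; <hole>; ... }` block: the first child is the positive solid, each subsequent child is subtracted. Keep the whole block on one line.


difference() { translate([146, 500, 0]) cube([4098, 166, 2907]); translate([2765, 500, 866]) cube([654, 166, 1692]); }


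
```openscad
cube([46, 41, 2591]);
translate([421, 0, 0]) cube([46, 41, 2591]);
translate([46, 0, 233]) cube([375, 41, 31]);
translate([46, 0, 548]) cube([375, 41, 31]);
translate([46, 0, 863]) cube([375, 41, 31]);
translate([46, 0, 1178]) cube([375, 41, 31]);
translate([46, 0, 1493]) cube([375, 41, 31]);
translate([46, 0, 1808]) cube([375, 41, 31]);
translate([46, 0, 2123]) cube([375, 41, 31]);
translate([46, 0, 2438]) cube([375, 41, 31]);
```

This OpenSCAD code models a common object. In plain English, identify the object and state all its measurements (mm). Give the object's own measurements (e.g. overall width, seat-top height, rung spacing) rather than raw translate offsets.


A straight ladder. Two 46×41 mm vertical rails, 2591 mm tall, stand 467 mm apart (outside-to-outside) with their front faces coplanar on the −y side. 8 rungs, each 41 mm deep and 31 mm tall, span between the inner faces of the rails, front faces flush with the rails. The lowest rung's underside is at z = 233 mm and rungs are spaced 315 mm apart (underside to underside).


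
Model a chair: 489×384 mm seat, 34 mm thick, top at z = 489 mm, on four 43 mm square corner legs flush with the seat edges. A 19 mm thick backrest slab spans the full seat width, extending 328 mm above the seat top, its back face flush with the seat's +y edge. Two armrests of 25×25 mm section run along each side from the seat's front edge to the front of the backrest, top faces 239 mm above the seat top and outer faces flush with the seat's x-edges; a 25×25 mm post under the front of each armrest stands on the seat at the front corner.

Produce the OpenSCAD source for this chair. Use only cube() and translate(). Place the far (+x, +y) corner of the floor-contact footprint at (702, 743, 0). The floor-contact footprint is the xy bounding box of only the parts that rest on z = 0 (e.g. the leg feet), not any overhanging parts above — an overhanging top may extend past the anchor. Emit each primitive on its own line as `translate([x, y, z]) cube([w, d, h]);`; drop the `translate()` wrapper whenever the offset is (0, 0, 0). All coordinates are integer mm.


translate([213, 359, 455]) cube([489, 384, 34]);
translate([213, 359, 0]) cube([43, 43, 455]);
translate([659, 359, 0]) cube([43, 43, 455]);
translate([213, 700, 0]) cube([43, 43, 455]);
translate([659, 700, 0]) cube([43, 43, 455]);
translate([213, 724, 489]) cube([489, 19, 328]);
translate([213, 359, 703]) cube([25, 365, 25]);
translate([677, 359, 703]) cube([25, 365, 25]);
translate([213, 359, 489]) cube([25, 25, 214]);
translate([677, 359, 489]) cube([25, 25, 214]);


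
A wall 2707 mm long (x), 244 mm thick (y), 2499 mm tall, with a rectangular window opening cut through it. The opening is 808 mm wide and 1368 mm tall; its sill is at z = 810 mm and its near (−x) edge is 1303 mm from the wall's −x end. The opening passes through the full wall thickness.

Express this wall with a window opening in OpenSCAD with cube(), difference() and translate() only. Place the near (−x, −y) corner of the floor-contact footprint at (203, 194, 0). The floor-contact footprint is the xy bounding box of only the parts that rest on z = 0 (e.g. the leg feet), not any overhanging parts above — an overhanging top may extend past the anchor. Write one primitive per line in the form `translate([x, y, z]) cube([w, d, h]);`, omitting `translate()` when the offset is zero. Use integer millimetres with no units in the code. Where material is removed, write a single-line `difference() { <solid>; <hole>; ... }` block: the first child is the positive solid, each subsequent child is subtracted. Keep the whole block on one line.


difference() { translate([203, 194, 0]) cube([2707, 244, 2499]); translate([1506, 194, 810]) cube([808, 244, 1368]); }


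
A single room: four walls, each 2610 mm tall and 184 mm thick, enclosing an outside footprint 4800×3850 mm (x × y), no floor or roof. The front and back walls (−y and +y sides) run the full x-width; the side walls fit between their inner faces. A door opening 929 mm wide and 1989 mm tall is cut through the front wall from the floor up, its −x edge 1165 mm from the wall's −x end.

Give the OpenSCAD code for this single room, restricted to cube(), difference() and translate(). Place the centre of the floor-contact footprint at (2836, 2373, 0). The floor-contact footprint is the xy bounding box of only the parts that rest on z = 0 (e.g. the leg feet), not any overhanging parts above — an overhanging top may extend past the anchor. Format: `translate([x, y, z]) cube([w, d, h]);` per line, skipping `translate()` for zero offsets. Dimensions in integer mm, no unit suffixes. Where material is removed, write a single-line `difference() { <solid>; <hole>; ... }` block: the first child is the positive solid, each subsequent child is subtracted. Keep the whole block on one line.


difference() { translate([436, 448, 0]) cube([4800, 184, 2610]); translate([1601, 448, 0]) cube([929, 184, 1989]); }
translate([436, 4114, 0]) cube([4800, 184, 2610]);
translate([436, 632, 0]) cube([184, 3482, 2610]);
translate([5052, 632, 0]) cube([184, 3482, 2610]);


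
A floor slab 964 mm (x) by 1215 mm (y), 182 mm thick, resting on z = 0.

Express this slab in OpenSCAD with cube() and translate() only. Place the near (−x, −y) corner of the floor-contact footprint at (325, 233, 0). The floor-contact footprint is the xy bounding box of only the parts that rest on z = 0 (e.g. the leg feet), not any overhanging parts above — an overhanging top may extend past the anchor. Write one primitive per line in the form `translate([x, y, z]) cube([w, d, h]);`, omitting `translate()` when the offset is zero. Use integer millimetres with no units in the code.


translate([325, 233, 0]) cube([964, 1215, 182]);


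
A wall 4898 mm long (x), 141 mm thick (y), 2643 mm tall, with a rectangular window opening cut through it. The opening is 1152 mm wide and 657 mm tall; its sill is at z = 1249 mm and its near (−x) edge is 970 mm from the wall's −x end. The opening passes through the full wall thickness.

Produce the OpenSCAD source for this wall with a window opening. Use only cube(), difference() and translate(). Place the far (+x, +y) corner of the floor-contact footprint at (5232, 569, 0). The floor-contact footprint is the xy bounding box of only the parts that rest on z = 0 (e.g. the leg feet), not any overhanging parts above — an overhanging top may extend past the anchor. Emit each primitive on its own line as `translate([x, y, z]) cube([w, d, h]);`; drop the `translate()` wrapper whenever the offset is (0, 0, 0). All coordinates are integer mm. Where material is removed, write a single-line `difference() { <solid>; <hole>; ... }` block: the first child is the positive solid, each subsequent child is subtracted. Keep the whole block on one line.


difference() { translate([334, 428, 0]) cube([4898, 141, 2643]); translate([1304, 428, 1249]) cube([1152, 141, 657]); }


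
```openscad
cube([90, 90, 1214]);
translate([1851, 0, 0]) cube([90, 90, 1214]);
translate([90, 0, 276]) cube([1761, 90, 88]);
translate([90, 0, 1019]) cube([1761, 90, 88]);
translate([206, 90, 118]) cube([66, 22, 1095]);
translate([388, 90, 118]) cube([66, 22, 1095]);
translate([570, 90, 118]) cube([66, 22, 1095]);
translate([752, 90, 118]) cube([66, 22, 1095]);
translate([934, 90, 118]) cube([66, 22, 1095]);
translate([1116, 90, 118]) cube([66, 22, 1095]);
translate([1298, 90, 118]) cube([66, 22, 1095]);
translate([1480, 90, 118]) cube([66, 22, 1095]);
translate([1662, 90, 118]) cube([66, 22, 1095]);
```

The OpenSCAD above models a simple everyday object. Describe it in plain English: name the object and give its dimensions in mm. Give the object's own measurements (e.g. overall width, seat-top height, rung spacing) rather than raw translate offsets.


A fence section. Two 90×90 mm posts, 1214 mm tall, stand on the floor with a clear span of 1761 mm between their inner faces. Two horizontal rails of 90×88 mm section span the gap between the posts with their undersides at z = 276 mm and z = 1019 mm, flush with the posts' −y face. 9 pickets, each 66 mm wide, 22 mm thick and 1095 mm tall, are fixed to the +y face of the rails with their bottoms at z = 118 mm, spaced across the span with a 116 mm gap after the −x post and between neighbouring pickets, with 123 mm left before the +x post.


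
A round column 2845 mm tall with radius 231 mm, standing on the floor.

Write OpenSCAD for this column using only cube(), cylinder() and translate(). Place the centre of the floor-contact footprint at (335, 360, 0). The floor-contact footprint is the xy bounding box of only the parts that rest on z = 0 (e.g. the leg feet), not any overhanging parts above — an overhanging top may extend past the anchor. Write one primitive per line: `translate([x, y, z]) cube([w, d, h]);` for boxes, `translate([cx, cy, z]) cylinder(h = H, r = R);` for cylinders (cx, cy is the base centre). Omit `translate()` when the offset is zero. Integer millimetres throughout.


translate([335, 360, 0]) cylinder(h = 2845, r = 231);


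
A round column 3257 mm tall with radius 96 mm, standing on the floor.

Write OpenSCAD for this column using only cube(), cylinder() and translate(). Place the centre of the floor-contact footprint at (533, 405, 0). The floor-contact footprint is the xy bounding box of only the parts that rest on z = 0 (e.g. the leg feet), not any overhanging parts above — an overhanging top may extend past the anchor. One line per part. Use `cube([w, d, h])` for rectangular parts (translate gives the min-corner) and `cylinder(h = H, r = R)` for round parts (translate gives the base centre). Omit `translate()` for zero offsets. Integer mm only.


translate([533, 405, 0]) cylinder(h = 3257, r = 96);


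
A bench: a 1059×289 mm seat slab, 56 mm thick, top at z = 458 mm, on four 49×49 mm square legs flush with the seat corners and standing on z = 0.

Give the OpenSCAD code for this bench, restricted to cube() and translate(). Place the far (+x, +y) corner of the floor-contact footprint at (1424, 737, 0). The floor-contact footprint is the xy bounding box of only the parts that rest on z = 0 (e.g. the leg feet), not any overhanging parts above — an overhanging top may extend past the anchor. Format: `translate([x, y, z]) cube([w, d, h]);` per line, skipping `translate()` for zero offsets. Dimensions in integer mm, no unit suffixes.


translate([365, 448, 402]) cube([1059, 289, 56]);
translate([365, 448, 0]) cube([49, 49, 402]);
translate([365, 688, 0]) cube([49, 49, 402]);
translate([1375, 448, 0]) cube([49, 49, 402]);
translate([1375, 688, 0]) cube([49, 49, 402]);


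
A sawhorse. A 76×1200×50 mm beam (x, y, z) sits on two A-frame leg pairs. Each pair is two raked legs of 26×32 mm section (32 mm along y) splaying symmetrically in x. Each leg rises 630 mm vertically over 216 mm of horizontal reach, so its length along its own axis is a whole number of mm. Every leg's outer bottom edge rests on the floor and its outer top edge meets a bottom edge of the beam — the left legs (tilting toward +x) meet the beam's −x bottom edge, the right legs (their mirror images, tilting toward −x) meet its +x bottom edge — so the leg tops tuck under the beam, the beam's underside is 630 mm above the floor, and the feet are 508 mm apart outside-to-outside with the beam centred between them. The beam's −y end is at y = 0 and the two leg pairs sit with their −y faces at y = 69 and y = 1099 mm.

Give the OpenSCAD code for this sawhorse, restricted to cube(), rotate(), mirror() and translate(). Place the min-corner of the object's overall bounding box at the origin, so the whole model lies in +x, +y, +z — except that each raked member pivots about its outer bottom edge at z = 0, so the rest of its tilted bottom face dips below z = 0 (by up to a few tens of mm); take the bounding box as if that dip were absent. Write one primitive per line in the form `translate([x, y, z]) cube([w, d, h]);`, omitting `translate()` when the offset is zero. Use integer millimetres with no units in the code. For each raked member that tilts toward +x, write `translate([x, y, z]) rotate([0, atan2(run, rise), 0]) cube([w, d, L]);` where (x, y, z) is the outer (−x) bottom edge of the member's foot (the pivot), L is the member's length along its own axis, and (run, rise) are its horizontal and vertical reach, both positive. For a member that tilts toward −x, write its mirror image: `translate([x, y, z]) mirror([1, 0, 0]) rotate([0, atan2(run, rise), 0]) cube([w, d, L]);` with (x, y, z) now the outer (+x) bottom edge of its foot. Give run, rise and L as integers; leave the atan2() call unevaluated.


// leg length = √(216² + 630²) = 666
// right-leg outer foot x = 2·216 + 76 = 508
// beam min-corner = (216, 0, 630)
translate([216, 0, 630]) cube([76, 1200, 50]);
translate([0, 69, 0]) rotate([0, atan2(216, 630), 0]) cube([26, 32, 666]);
translate([508, 69, 0]) mirror([1, 0, 0]) rotate([0, atan2(216, 630), 0]) cube([26, 32, 666]);
translate([0, 1099, 0]) rotate([0, atan2(216, 630), 0]) cube([26, 32, 666]);
translate([508, 1099, 0]) mirror([1, 0, 0]) rotate([0, atan2(216, 630), 0]) cube([26, 32, 666]);


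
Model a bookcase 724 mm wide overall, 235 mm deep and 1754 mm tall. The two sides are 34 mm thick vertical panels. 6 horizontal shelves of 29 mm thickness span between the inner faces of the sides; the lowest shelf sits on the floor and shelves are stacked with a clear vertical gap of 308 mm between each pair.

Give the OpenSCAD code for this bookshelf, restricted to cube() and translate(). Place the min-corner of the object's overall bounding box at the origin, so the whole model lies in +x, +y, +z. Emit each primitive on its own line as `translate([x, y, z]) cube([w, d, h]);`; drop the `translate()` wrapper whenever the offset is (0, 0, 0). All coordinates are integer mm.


cube([34, 235, 1754]);
translate([690, 0, 0]) cube([34, 235, 1754]);
translate([34, 0, 0]) cube([656, 235, 29]);
translate([34, 0, 337]) cube([656, 235, 29]);
translate([34, 0, 674]) cube([656, 235, 29]);
translate([34, 0, 1011]) cube([656, 235, 29]);
translate([34, 0, 1348]) cube([656, 235, 29]);
translate([34, 0, 1685]) cube([656, 235, 29]);


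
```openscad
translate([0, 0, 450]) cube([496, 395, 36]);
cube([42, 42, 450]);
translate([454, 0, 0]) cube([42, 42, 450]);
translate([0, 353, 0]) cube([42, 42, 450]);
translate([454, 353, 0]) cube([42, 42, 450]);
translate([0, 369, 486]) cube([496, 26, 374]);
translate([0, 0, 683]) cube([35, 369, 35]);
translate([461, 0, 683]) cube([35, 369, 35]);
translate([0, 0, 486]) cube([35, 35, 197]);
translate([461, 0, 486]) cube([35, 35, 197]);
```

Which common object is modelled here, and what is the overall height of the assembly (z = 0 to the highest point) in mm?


A chair. The overall height is 860 mm.

A slab on four corner posts with a tall panel at the back — a chair. The seat slab sits at z = 450 with thickness 36, and the 374 mm backrest starts at the seat top, so the overall height is 450 + 36 + 374 = 860 mm.


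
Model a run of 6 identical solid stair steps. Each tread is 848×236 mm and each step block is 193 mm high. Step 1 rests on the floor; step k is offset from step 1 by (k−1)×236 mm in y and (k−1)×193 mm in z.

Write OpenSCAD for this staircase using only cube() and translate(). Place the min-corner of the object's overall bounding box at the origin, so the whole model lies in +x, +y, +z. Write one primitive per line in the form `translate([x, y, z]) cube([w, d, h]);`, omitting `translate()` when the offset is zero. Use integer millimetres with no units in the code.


cube([848, 236, 193]);
translate([0, 236, 193]) cube([848, 236, 193]);
translate([0, 472, 386]) cube([848, 236, 193]);
translate([0, 708, 579]) cube([848, 236, 193]);
translate([0, 944, 772]) cube([848, 236, 193]);
translate([0, 1180, 965]) cube([848, 236, 193]);


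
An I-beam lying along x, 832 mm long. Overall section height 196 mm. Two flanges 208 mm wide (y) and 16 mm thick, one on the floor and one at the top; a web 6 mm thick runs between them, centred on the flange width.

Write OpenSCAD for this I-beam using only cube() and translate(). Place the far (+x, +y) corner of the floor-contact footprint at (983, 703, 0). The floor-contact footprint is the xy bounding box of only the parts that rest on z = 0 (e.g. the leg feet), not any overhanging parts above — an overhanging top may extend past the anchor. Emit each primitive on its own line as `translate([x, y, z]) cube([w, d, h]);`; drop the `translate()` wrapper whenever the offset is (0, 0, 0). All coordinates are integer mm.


translate([151, 495, 0]) cube([832, 208, 16]);
translate([151, 596, 16]) cube([832, 6, 164]);
translate([151, 495, 180]) cube([832, 208, 16]);


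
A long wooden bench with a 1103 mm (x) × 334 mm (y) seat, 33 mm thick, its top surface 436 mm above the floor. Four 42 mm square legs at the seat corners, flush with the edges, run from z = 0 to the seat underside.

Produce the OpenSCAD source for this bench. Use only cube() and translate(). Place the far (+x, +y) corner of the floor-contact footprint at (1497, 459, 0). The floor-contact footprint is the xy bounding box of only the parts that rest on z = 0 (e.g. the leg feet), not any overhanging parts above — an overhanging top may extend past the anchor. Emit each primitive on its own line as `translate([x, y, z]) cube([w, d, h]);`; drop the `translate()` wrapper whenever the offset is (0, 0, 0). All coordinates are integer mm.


translate([394, 125, 403]) cube([1103, 334, 33]);
translate([394, 125, 0]) cube([42, 42, 403]);
translate([394, 417, 0]) cube([42, 42, 403]);
translate([1455, 125, 0]) cube([42, 42, 403]);
translate([1455, 417, 0]) cube([42, 42, 403]);


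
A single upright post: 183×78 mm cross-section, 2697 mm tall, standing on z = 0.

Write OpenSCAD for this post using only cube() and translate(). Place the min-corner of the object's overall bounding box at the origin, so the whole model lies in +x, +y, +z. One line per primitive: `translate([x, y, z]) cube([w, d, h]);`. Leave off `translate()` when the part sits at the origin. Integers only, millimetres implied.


cube([183, 78, 2697]);


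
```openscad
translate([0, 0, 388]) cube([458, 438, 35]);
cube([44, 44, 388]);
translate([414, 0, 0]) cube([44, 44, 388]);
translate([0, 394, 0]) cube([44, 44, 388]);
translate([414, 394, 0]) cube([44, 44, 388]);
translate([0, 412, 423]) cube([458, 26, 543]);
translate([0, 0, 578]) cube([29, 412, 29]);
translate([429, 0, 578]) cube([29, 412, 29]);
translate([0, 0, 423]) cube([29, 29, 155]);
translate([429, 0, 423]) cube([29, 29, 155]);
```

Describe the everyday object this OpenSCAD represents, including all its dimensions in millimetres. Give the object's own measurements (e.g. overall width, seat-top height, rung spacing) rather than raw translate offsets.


A chair. The seat is a 458×438×35 mm slab with its top at z = 423 mm, on four 44×44 mm corner legs (flush with the seat edges, standing on z = 0). A flat backrest 26 mm thick, 543 mm tall, spans the full seat width and rises from the seat top along its +y edge, rear face flush with the rear of the seat. Two armrests of 29×29 mm section run along each side from the seat's front edge to the front of the backrest, top faces 184 mm above the seat top and outer faces flush with the seat's x-edges; a 29×29 mm post under the front of each armrest stands on the seat at the front corner.


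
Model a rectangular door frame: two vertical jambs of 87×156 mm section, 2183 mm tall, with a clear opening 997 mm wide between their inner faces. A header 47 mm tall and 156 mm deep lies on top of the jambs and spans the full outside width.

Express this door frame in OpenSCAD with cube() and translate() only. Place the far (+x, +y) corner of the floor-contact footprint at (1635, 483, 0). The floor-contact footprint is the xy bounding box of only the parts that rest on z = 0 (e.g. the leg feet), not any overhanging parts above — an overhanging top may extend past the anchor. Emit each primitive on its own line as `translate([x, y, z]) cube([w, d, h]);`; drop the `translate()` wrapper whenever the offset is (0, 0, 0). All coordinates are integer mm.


translate([464, 327, 0]) cube([87, 156, 2183]);
translate([1548, 327, 0]) cube([87, 156, 2183]);
translate([464, 327, 2183]) cube([1171, 156, 47]);
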